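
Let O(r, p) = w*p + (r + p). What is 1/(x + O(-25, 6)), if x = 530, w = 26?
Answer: 1/667 ≈ 0.0014993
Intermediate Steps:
O(r, p) = r + 27*p (O(r, p) = 26*p + (r + p) = 26*p + (p + r) = r + 27*p)
1/(x + O(-25, 6)) = 1/(530 + (-25 + 27*6)) = 1/(530 + (-25 + 162)) = 1/(530 + 137) = 1/667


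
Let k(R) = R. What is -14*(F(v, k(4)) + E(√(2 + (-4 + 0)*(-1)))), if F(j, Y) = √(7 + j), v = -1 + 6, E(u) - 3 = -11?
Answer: 112 - 28*√3 ≈ 63.503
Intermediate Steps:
E(u) = -8 (E(u) = 3 - 11 = -8)
v = 5
-14*(F(v, k(4)) + E(√(2 + (-4 + 0)*(-1)))) = -14*(√(7 + 5) - 8) = -14*(√12 - 8) = -14*(2*√3 - 8) = -14*(-8 + 2*√3) = 112 - 28*√3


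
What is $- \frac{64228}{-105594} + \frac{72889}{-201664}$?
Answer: $\frac{2627917163}{10647254208} \approx 0.24682$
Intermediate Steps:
$- \frac{64228}{-105594} + \frac{72889}{-201664} = \left(-64228\right) \left(- \frac{1}{105594}\right) + 72889 \left(- \frac{1}{201664}\right) = \frac{32114}{52797} - \frac{72889}{201664} = \frac{2627917163}{10647254208}$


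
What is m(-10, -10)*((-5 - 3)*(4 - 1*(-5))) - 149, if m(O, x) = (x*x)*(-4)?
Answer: 28651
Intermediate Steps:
m(O, x) = -4*x² (m(O, x) = x²*(-4) = -4*x²)
m(-10, -10)*((-5 - 3)*(4 - 1*(-5))) - 149 = (-4*(-10)²)*((-5 - 3)*(4 - 1*(-5))) - 149 = (-4*100)*(-8*(4 + 5)) - 149 = -(-3200)*9 - 149 = -400*(-72) - 149 = 28800 - 149 = 28651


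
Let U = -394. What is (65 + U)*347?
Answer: -114163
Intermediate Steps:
(65 + U)*347 = (65 - 394)*347 = -329*347 = -114163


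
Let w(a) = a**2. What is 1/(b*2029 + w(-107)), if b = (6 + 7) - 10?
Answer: 1/17536 ≈ 5.7026e-5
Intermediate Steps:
b = 3 (b = 13 - 10 = 3)
1/(b*2029 + w(-107)) = 1/(3*2029 + (-107)**2) = 1/(6087 + 11449) = 1/17536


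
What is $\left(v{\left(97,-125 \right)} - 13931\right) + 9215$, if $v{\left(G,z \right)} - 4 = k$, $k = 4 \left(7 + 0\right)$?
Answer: $-4684$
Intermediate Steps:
$k = 28$ ($k = 4 \cdot 7 = 28$)
$v{\left(G,z \right)} = 32$ ($v{\left(G,z \right)} = 4 + 28 = 32$)
$\left(v{\left(97,-125 \right)} - 13931\right) + 9215 = \left(32 - 13931\right) + 9215 = -13899 + 9215 = -4684$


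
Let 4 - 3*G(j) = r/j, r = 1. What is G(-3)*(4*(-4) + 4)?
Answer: -52/3 ≈ -17.333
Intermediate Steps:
G(j) = 4/3 - 1/(3*j)
G(-3)*(4*(-4) + 4) = ((⅓)*(-1 + 4*(-3))/(-3))*(4*(-4) + 4) = ((⅓)*(-⅓)*(-1 - 12))*(-16 + 4) = ((⅓)*(-⅓)*(-13))*(-12) = (13/9)*(-12) = -52/3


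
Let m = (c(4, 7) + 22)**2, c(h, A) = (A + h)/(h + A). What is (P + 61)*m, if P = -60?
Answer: 529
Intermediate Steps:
c(h, A) = 1 (c(h, A) = (A + h)/(A + h) = 1)
m = 529 (m = (1 + 22)**2 = 23**2 = 529)
(P + 61)*m = (-60 + 61)*529 = 1*529 = 529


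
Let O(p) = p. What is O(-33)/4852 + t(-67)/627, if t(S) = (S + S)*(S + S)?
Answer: 87101821/3042204 ≈ 28.631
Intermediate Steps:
t(S) = 4*S² (t(S) = (2*S)*(2*S) = 4*S²)
O(-33)/4852 + t(-67)/627 = -33/4852 + (4*(-67)²)/627 = -33*1/4852 + (4*4489)*(1/627) = -33/4852 + 17956*(1/627) = -33/4852 + 17956/627 = 87101821/3042204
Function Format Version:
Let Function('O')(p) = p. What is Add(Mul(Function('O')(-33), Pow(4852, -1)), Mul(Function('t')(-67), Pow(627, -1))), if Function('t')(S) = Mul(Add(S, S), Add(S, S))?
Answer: Rational(87101821, 3042204) ≈ 28.631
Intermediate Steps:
Function('t')(S) = Mul(4, Pow(S, 2)) (Function('t')(S) = Mul(Mul(2, S), Mul(2, S)) = Mul(4, Pow(S, 2)))
Add(Mul(Function('O')(-33), Pow(4852, -1)), Mul(Function('t')(-67), Pow(627, -1))) = Add(Mul(-33, Pow(4852, -1)), Mul(Mul(4, Pow(-67, 2)), Pow(627, -1))) = Add(Mul(-33, Rational(1, 4852)), Mul(Mul(4, 4489), Rational(1, 627))) = Add(Rational(-33, 4852), Mul(17956, Rational(1, 627))) = Add(Rational(-33, 4852), Rational(17956, 627)) = Rational(87101821, 3042204)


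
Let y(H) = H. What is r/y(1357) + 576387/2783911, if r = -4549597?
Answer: -12664890976708/3777767227 ≈ -3352.5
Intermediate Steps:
r/y(1357) + 576387/2783911 = -4549597/1357 + 576387/2783911 = -12664890976708/3777767227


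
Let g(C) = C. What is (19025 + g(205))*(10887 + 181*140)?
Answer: 696645210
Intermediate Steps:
(19025 + g(205))*(10887 + 181*140) = (19025 + 205)*(10887 + 181*140) = 19230*(10887 + 25340) = 19230*36227 = 696645210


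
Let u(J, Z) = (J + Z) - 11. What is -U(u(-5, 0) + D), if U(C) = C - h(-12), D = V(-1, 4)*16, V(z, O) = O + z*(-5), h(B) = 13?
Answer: -115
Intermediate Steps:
V(z, O) = O - 5*z
u(J, Z) = -11 + J + Z
D = 144 (D = (4 - 5*(-1))*16 = (4 + 5)*16 = 9*16 = 144)
U(C) = -13 + C (U(C) = C - 1*13 = C - 13 = -13 + C)
-U(u(-5, 0) + D) = -(-13 + ((-11 - 5 + 0) + 144)) = -(-13 + (-16 + 144)) = -(-13 + 128) = -1*115 = -115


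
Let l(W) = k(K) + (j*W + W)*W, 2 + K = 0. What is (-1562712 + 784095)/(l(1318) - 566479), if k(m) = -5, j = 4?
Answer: -1071/11168 ≈ -0.095899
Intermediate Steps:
K = -2 (K = -2 + 0 = -2)
l(W) = -5 + 5*W² (l(W) = -5 + (4*W + W)*W = -5 + (5*W)*W = -5 + 5*W²)
(-1562712 + 784095)/(l(1318) - 566479) = (-1562712 + 784095)/((-5 + 5*1318²) - 566479) = -778617/((-5 + 5*1737124) - 566479) = -778617/((-5 + 8685620) - 566479) = -778617/(8685615 - 566479) = -778617/8119136 = -778617*1/8119136 = -1071/11168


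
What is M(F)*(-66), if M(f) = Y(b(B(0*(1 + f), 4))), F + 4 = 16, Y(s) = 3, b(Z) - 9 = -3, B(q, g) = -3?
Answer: -198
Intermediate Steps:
b(Z) = 6 (b(Z) = 9 - 3 = 6)
F = 12 (F = -4 + 16 = 12)
M(f) = 3
M(F)*(-66) = 3*(-66) = -198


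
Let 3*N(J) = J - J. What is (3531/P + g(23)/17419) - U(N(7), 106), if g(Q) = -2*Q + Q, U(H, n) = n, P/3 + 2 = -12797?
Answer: -23653049326/222945781 ≈ -106.09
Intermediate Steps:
P = -38397 (P = -6 + 3*(-12797) = -6 - 38391 = -38397)
N(J) = 0 (N(J) = (J - J)/3 = (⅓)*0 = 0)
g(Q) = -Q
(3531/P + g(23)/17419) - U(N(7), 106) = (3531/(-38397) - 1*23/17419) - 1*106 = (3531*(-1/38397) - 23*1/17419) - 106 = (-1177/12799 - 23/17419) - 106 = -20796540/222945781 - 106 = -23653049326/222945781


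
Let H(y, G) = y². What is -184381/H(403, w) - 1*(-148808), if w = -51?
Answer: 24167574091/162409 ≈ 1.4881e+5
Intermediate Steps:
-184381/H(403, w) - 1*(-148808) = -184381/(403²) - 1*(-148808) = -184381/162409 + 148808 = 24167574091/162409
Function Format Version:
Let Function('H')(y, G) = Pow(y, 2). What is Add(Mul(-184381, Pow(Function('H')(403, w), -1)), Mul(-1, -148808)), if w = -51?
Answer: Rational(24167574091, 162409) ≈ 1.4881e+5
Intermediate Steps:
Add(Mul(-184381, Pow(Function('H')(403, w), -1)), Mul(-1, -148808)) = Add(Mul(-184381, Pow(Pow(403, 2), -1)), Mul(-1, -148808)) = Add(Mul(-184381, Pow(162409, -1)), 148808) = Add(Mul(-184381, Rational(1, 162409)), 148808) = Add(Rational(-184381, 162409), 148808) = Rational(24167574091, 162409)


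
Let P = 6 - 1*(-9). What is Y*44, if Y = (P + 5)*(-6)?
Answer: -5280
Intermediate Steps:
P = 15 (P = 6 + 9 = 15)
Y = -120 (Y = (15 + 5)*(-6) = 20*(-6) = -120)
Y*44 = -120*44 = -5280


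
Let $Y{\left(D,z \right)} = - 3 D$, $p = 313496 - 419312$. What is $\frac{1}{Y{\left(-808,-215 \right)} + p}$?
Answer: $- \frac{1}{103392} \approx -9.6719 \cdot 10^{-6}$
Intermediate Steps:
$p = -105816$ ($p = 313496 - 419312 = -105816$)
$\frac{1}{Y{\left(-808,-215 \right)} + p} = \frac{1}{\left(-3\right) \left(-808\right) - 105816} = \frac{1}{2424 - 105816} = \frac{1}{-103392} = - \frac{1}{103392}$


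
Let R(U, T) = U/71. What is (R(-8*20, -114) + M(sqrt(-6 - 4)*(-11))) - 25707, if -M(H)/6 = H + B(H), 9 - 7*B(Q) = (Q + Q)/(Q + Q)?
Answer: -12780907/497 + 66*I*sqrt(10) ≈ -25716.0 + 208.71*I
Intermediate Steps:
B(Q) = 8/7 (B(Q) = 9/7 - (Q + Q)/(7*(Q + Q)) = 9/7 - 2*Q/(7*(2*Q)) = 9/7 - 2*Q*1/(2*Q)/7 = 9/7 - 1/7*1 = 9/7 - 1/7 = 8/7)
R(U, T) = U/71 (R(U, T) = U*(1/71) = U/71)
M(H) = -48/7 - 6*H (M(H) = -6*(H + 8/7) = -6*(8/7 + H) = -48/7 - 6*H)
(R(-8*20, -114) + M(sqrt(-6 - 4)*(-11))) - 25707 = ((-8*20)/71 + (-48/7 - 6*sqrt(-6 - 4)*(-11))) - 25707 = ((1/71)*(-160) + (-48/7 - 6*sqrt(-10)*(-11))) - 25707 = (-160/71 + (-48/7 - 6*I*sqrt(10)*(-11))) - 25707 = (-160/71 + (-48/7 - (-66)*I*sqrt(10))) - 25707 = (-160/71 + (-48/7 + 66*I*sqrt(10))) - 25707 = (-4528/497 + 66*I*sqrt(10)) - 25707 = -12780907/497 + 66*I*sqrt(10)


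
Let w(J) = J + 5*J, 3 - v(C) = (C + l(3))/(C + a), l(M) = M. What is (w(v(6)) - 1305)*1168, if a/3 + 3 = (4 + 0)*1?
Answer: -1510224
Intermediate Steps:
a = 3 (a = -9 + 3*((4 + 0)*1) = -9 + 3*(4*1) = -9 + 3*4 = -9 + 12 = 3)
v(C) = 2 (v(C) = 3 - (C + 3)/(C + 3) = 3 - (3 + C)/(3 + C) = 3 - 1*1 = 3 - 1 = 2)
w(J) = 6*J
(w(v(6)) - 1305)*1168 = (6*2 - 1305)*1168 = (12 - 1305)*1168 = -1293*1168 = -1510224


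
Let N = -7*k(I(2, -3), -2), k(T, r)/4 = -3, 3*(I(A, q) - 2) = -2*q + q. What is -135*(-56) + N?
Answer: 7644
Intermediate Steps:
I(A, q) = 2 - q/3 (I(A, q) = 2 + (-2*q + q)/3 = 2 + (-q)/3 = 2 - q/3)
k(T, r) = -12 (k(T, r) = 4*(-3) = -12)
N = 84 (N = -7*(-12) = 84)
-135*(-56) + N = -135*(-56) + 84 = 7560 + 84 = 7644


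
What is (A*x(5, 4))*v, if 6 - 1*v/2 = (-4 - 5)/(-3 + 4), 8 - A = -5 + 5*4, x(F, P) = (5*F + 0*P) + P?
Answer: -6090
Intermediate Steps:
x(F, P) = P + 5*F (x(F, P) = (5*F + 0) + P = 5*F + P = P + 5*F)
A = -7 (A = 8 - (-5 + 5*4) = 8 - (-5 + 20) = 8 - 1*15 = 8 - 15 = -7)
v = 30 (v = 12 - 2*(-4 - 5)/(-3 + 4) = 12 - (-18)/1 = 12 - (-18) = 12 - 2*(-9) = 12 + 18 = 30)
(A*x(5, 4))*v = -7*(4 + 5*5)*30 = -7*(4 + 25)*30 = -7*29*30 = -203*30 = -6090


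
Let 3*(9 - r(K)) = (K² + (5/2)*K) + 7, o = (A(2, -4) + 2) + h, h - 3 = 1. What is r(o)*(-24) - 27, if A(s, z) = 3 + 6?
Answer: 1913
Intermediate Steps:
A(s, z) = 9
h = 4 (h = 3 + 1 = 4)
o = 15 (o = (9 + 2) + 4 = 11 + 4 = 15)
r(K) = 20/3 - 5*K/6 - K²/3 (r(K) = 9 - ((K² + (5/2)*K) + 7)/3 = 9 - ((K² + (5*(½))*K) + 7)/3 = 9 - ((K² + 5*K/2) + 7)/3 = 9 - (7 + K² + 5*K/2)/3 = 9 + (-7/3 - 5*K/6 - K²/3) = 20/3 - 5*K/6 - K²/3)
r(o)*(-24) - 27 = (20/3 - ⅚*15 - ⅓*15²)*(-24) - 27 = (20/3 - 25/2 - ⅓*225)*(-24) - 27 = (20/3 - 25/2 - 75)*(-24) - 27 = -485/6*(-24) - 27 = 1940 - 27 = 1913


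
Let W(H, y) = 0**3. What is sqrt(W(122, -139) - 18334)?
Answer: I*sqrt(18334) ≈ 135.4*I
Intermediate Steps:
W(H, y) = 0
sqrt(W(122, -139) - 18334) = sqrt(0 - 18334) = sqrt(-18334) = I*sqrt(18334)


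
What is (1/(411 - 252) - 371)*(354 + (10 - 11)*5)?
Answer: -20586812/159 ≈ -1.2948e+5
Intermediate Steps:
(1/(411 - 252) - 371)*(354 + (10 - 11)*5) = (1/159 - 371)*(354 - 1*5) = (1/159 - 371)*(354 - 5) = -58988/159*349 = -20586812/159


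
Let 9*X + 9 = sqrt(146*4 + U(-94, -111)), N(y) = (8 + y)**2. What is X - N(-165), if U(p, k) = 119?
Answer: -24650 + sqrt(703)/9 ≈ -24647.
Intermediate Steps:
X = -1 + sqrt(703)/9 (X = -1 + sqrt(146*4 + 119)/9 = -1 + sqrt(584 + 119)/9 = -1 + sqrt(703)/9 ≈ 1.9460)
X - N(-165) = (-1 + sqrt(703)/9) - (8 - 165)**2 = (-1 + sqrt(703)/9) - 1*(-157)**2 = (-1 + sqrt(703)/9) - 1*24649 = (-1 + sqrt(703)/9) - 24649 = -24650 + sqrt(703)/9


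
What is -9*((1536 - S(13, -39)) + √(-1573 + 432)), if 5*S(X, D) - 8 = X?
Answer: -68931/5 - 9*I*√1141 ≈ -13786.0 - 304.01*I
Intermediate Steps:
S(X, D) = 8/5 + X/5
-9*((1536 - S(13, -39)) + √(-1573 + 432)) = -9*((1536 - (8/5 + (⅕)*13)) + √(-1573 + 432)) = -9*((1536 - (8/5 + 13/5)) + √(-1141)) = -9*((1536 - 1*21/5) + I*√1141) = -9*((1536 - 21/5) + I*√1141) = -9*(7659/5 + I*√1141) = -68931/5 - 9*I*√1141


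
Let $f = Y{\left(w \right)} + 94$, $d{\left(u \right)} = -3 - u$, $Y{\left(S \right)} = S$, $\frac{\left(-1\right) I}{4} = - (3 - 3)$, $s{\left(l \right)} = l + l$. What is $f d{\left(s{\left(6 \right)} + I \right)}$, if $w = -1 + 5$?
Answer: $-1470$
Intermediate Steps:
$s{\left(l \right)} = 2 l$
$I = 0$ ($I = - 4 \left(- (3 - 3)\right) = - 4 \left(\left(-1\right) 0\right) = \left(-4\right) 0 = 0$)
$w = 4$
$f = 98$ ($f = 4 + 94 = 98$)
$f d{\left(s{\left(6 \right)} + I \right)} = 98 \left(-3 - \left(2 \cdot 6 + 0\right)\right) = 98 \left(-3 - \left(12 + 0\right)\right) = 98 \left(-3 - 12\right) = 98 \left(-15\right) = -1470$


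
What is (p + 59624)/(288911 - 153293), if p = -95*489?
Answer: 13169/135618 ≈ 0.097104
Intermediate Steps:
p = -46455
(p + 59624)/(288911 - 153293) = (-46455 + 59624)/(288911 - 153293) = 13169/135618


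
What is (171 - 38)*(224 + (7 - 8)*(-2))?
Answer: 30058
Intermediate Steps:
(171 - 38)*(224 + (7 - 8)*(-2)) = 133*(224 - 1*(-2)) = 133*(224 + 2) = 133*226 = 30058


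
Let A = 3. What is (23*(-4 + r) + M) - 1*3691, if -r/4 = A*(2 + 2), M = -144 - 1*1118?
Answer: -6149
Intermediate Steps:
M = -1262 (M = -144 - 1118 = -1262)
r = -48 (r = -12*(2 + 2) = -12*4 = -4*12 = -48)
(23*(-4 + r) + M) - 1*3691 = (23*(-4 - 48) - 1262) - 1*3691 = (23*(-52) - 1262) - 3691 = (-1196 - 1262) - 3691 = -2458 - 3691 = -6149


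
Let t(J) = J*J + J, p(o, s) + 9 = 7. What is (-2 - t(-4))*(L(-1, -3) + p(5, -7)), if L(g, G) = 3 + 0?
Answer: -14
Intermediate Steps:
p(o, s) = -2 (p(o, s) = -9 + 7 = -2)
t(J) = J + J² (t(J) = J² + J = J + J²)
L(g, G) = 3
(-2 - t(-4))*(L(-1, -3) + p(5, -7)) = (-2 - (-4)*(1 - 4))*(3 - 2) = (-2 - (-4)*(-3))*1 = (-2 - 1*12)*1 = (-2 - 12)*1 = -14*1 = -14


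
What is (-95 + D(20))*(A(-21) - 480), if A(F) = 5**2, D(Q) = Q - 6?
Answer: 36855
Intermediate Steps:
D(Q) = -6 + Q
A(F) = 25
(-95 + D(20))*(A(-21) - 480) = (-95 + (-6 + 20))*(25 - 480) = (-95 + 14)*(-455) = -81*(-455) = 36855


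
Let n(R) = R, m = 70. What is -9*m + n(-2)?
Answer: -632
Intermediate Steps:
-9*m + n(-2) = -9*70 - 2 = -630 - 2 = -632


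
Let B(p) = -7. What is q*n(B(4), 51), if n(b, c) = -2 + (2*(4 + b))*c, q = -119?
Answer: 36652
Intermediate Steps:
n(b, c) = -2 + c*(8 + 2*b) (n(b, c) = -2 + (8 + 2*b)*c = -2 + c*(8 + 2*b))
q*n(B(4), 51) = -119*(-2 + 8*51 + 2*(-7)*51) = -119*(-2 + 408 - 714) = -119*(-308) = 36652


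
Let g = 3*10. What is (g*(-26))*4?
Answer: -3120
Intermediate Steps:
g = 30
(g*(-26))*4 = (30*(-26))*4 = -780*4 = -3120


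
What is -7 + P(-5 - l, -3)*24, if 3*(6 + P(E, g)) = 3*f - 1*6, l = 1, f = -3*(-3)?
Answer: 17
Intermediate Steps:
f = 9
P(E, g) = 1 (P(E, g) = -6 + (3*9 - 1*6)/3 = -6 + (27 - 6)/3 = -6 + (⅓)*21 = -6 + 7 = 1)
-7 + P(-5 - l, -3)*24 = -7 + 1*24 = -7 + 24 = 17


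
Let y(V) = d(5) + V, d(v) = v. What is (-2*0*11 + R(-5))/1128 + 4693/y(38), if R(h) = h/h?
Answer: 5293747/48504 ≈ 109.14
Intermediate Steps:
R(h) = 1
y(V) = 5 + V
(-2*0*11 + R(-5))/1128 + 4693/y(38) = (-2*0*11 + 1)/1128 + 4693/(5 + 38) = (0*11 + 1)*(1/1128) + 4693/43 = (0 + 1)*(1/1128) + 4693*(1/43) = 1*(1/1128) + 4693/43 = 1/1128 + 4693/43 = 5293747/48504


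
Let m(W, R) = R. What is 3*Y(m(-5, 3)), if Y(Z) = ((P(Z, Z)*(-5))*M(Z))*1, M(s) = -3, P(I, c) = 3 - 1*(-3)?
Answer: 270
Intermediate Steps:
P(I, c) = 6 (P(I, c) = 3 + 3 = 6)
Y(Z) = 90 (Y(Z) = ((6*(-5))*(-3))*1 = -30*(-3)*1 = 90*1 = 90)
3*Y(m(-5, 3)) = 3*90 = 270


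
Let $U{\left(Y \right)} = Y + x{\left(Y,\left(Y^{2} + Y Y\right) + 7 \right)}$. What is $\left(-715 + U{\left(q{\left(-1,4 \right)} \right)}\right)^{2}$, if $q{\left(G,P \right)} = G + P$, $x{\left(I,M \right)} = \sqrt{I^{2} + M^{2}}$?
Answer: $\left(712 - \sqrt{634}\right)^{2} \approx 4.7172 \cdot 10^{5}$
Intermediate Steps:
$U{\left(Y \right)} = Y + \sqrt{Y^{2} + \left(7 + 2 Y^{2}\right)^{2}}$ ($U{\left(Y \right)} = Y + \sqrt{Y^{2} + \left(\left(Y^{2} + Y Y\right) + 7\right)^{2}} = Y + \sqrt{Y^{2} + \left(\left(Y^{2} + Y^{2}\right) + 7\right)^{2}} = Y + \sqrt{Y^{2} + \left(2 Y^{2} + 7\right)^{2}} = Y + \sqrt{Y^{2} + \left(7 + 2 Y^{2}\right)^{2}}$)
$\left(-715 + U{\left(q{\left(-1,4 \right)} \right)}\right)^{2} = \left(-715 + \left(\left(-1 + 4\right) + \sqrt{\left(-1 + 4\right)^{2} + \left(7 + 2 \left(-1 + 4\right)^{2}\right)^{2}}\right)\right)^{2} = \left(-715 + \left(3 + \sqrt{3^{2} + \left(7 + 2 \cdot 3^{2}\right)^{2}}\right)\right)^{2} = \left(-715 + \left(3 + \sqrt{9 + \left(7 + 2 \cdot 9\right)^{2}}\right)\right)^{2} = \left(-715 + \left(3 + \sqrt{9 + \left(7 + 18\right)^{2}}\right)\right)^{2} = \left(-715 + \left(3 + \sqrt{9 + 25^{2}}\right)\right)^{2} = \left(-715 + \left(3 + \sqrt{9 + 625}\right)\right)^{2} = \left(-715 + \left(3 + \sqrt{634}\right)\right)^{2} = \left(-712 + \sqrt{634}\right)^{2}$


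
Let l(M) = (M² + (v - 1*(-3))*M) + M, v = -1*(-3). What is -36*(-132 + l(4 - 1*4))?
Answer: 4752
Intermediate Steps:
v = 3
l(M) = M² + 7*M (l(M) = (M² + (3 - 1*(-3))*M) + M = (M² + (3 + 3)*M) + M = (M² + 6*M) + M = M² + 7*M)
-36*(-132 + l(4 - 1*4)) = -36*(-132 + (4 - 1*4)*(7 + (4 - 1*4))) = -36*(-132 + (4 - 4)*(7 + (4 - 4))) = -36*(-132 + 0*(7 + 0)) = -36*(-132 + 0*7) = -36*(-132 + 0) = -36*(-132) = 4752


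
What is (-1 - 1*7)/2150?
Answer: -4/1075 ≈ -0.0037209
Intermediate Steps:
(-1 - 1*7)/2150 = (-1 - 7)*(1/2150) = -8*1/2150 = -4/1075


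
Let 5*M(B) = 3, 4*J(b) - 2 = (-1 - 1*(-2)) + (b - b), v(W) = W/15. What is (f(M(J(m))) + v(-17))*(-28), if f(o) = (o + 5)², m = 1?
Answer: -63476/75 ≈ -846.35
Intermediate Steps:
v(W) = W/15 (v(W) = W*(1/15) = W/15)
J(b) = ¾ (J(b) = ½ + ((-1 - 1*(-2)) + (b - b))/4 = ½ + ((-1 + 2) + 0)/4 = ½ + (1 + 0)/4 = ½ + (¼)*1 = ½ + ¼ = ¾)
M(B) = ⅗ (M(B) = (⅕)*3 = ⅗)
f(o) = (5 + o)²
(f(M(J(m))) + v(-17))*(-28) = ((5 + ⅗)² + (1/15)*(-17))*(-28) = ((28/5)² - 17/15)*(-28) = (784/25 - 17/15)*(-28) = (2267/75)*(-28) = -63476/75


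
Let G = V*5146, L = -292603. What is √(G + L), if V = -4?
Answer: I*√313187 ≈ 559.63*I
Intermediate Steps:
G = -20584 (G = -4*5146 = -20584)
√(G + L) = √(-20584 - 292603) = √(-313187) = I*√313187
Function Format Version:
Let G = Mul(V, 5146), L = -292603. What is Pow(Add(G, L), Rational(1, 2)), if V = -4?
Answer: Mul(I, Pow(313187, Rational(1, 2))) ≈ Mul(559.63, I)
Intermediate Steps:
G = -20584 (G = Mul(-4, 5146) = -20584)
Pow(Add(G, L), Rational(1, 2)) = Pow(Add(-20584, -292603), Rational(1, 2)) = Pow(-313187, Rational(1, 2)) = Mul(I, Pow(313187, Rational(1, 2)))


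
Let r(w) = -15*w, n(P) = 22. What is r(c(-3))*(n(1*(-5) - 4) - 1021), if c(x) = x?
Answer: -44955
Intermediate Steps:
r(c(-3))*(n(1*(-5) - 4) - 1021) = (-15*(-3))*(22 - 1021) = 45*(-999) = -44955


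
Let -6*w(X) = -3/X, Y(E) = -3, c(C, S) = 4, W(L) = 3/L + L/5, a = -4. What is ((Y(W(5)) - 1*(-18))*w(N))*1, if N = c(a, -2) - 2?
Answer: 15/4 ≈ 3.7500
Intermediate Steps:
W(L) = 3/L + L/5 (W(L) = 3/L + L*(⅕) = 3/L + L/5)
N = 2 (N = 4 - 2 = 2)
w(X) = 1/(2*X) (w(X) = -(-1)/(2*X) = 1/(2*X))
((Y(W(5)) - 1*(-18))*w(N))*1 = ((-3 - 1*(-18))*((½)/2))*1 = ((-3 + 18)*((½)*(½)))*1 = (15*(¼))*1 = (15/4)*1 = 15/4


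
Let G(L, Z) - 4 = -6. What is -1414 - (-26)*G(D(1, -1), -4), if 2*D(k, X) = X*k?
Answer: -1466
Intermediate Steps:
D(k, X) = X*k/2 (D(k, X) = (X*k)/2 = X*k/2)
G(L, Z) = -2 (G(L, Z) = 4 - 6 = -2)
-1414 - (-26)*G(D(1, -1), -4) = -1414 - (-26)*(-2) = -1414 - 1*52 = -1414 - 52 = -1466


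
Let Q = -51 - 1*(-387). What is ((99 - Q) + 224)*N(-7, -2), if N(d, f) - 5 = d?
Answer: 26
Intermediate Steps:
N(d, f) = 5 + d
Q = 336 (Q = -51 + 387 = 336)
((99 - Q) + 224)*N(-7, -2) = ((99 - 1*336) + 224)*(5 - 7) = ((99 - 336) + 224)*(-2) = (-237 + 224)*(-2) = -13*(-2) = 26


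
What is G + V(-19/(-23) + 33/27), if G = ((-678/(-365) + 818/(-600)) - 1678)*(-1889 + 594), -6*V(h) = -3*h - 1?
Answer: 656534024257/302220 ≈ 2.1724e+6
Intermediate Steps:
V(h) = 1/6 + h/2 (V(h) = -(-3*h - 1)/6 = -(-1 - 3*h)/6 = 1/6 + h/2)
G = 9514980643/4380 (G = ((-678*(-1/365) + 818*(-1/600)) - 1678)*(-1295) = ((678/365 - 409/300) - 1678)*(-1295) = (10823/21900 - 1678)*(-1295) = -36737377/21900*(-1295) = 9514980643/4380 ≈ 2.1724e+6)
G + V(-19/(-23) + 33/27) = 9514980643/4380 + (1/6 + (-19/(-23) + 33/27)/2) = 9514980643/4380 + (1/6 + (-19*(-1/23) + 33*(1/27))/2) = 9514980643/4380 + (1/6 + (19/23 + 11/9)/2) = 9514980643/4380 + (1/6 + (1/2)*(424/207)) = 9514980643/4380 + (1/6 + 212/207) = 9514980643/4380 + 493/414 = 656534024257/302220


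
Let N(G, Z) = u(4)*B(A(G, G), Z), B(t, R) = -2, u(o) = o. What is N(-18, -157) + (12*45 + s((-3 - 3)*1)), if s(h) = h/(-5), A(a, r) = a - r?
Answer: 2666/5 ≈ 533.20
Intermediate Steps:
s(h) = -h/5 (s(h) = h*(-1/5) = -h/5)
N(G, Z) = -8 (N(G, Z) = 4*(-2) = -8)
N(-18, -157) + (12*45 + s((-3 - 3)*1)) = -8 + (12*45 - (-3 - 3)/5) = -8 + (540 - (-6)/5) = -8 + (540 - 1/5*(-6)) = -8 + (540 + 6/5) = -8 + 2706/5 = 2666/5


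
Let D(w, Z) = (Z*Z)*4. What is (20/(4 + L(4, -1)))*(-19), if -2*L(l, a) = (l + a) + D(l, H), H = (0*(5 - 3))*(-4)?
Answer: -152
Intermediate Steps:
H = 0 (H = (0*2)*(-4) = 0*(-4) = 0)
D(w, Z) = 4*Z² (D(w, Z) = Z²*4 = 4*Z²)
L(l, a) = -a/2 - l/2 (L(l, a) = -((l + a) + 4*0²)/2 = -((a + l) + 4*0)/2 = -((a + l) + 0)/2 = -(a + l)/2 = -a/2 - l/2)
(20/(4 + L(4, -1)))*(-19) = (20/(4 + (-½*(-1) - ½*4)))*(-19) = (20/(4 + (½ - 2)))*(-19) = (20/(4 - 3/2))*(-19) = (20/(5/2))*(-19) = ((⅖)*20)*(-19) = 8*(-19) = -152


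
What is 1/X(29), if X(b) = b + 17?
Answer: 1/46 ≈ 0.021739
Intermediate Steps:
X(b) = 17 + b
1/X(29) = 1/(17 + 29) = 1/46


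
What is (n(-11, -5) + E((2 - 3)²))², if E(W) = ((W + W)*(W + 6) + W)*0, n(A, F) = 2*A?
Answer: 484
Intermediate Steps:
E(W) = 0 (E(W) = ((2*W)*(6 + W) + W)*0 = (2*W*(6 + W) + W)*0 = (W + 2*W*(6 + W))*0 = 0)
(n(-11, -5) + E((2 - 3)²))² = (2*(-11) + 0)² = (-22 + 0)² = (-22)² = 484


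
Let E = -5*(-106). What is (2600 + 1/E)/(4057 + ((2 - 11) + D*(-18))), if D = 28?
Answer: 1378001/1878320 ≈ 0.73363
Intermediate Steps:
E = 530
(2600 + 1/E)/(4057 + ((2 - 11) + D*(-18))) = (2600 + 1/530)/(4057 + ((2 - 11) + 28*(-18))) = (2600 + 1/530)/(4057 + (-9 - 504)) = 1378001/(530*(4057 - 513)) = (1378001/530)/3544 = (1378001/530)*(1/3544) = 1378001/1878320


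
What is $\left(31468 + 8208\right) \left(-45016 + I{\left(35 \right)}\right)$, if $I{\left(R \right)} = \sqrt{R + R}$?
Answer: $-1786054816 + 39676 \sqrt{70} \approx -1.7857 \cdot 10^{9}$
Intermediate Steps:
$I{\left(R \right)} = \sqrt{2} \sqrt{R}$ ($I{\left(R \right)} = \sqrt{2 R} = \sqrt{2} \sqrt{R}$)
$\left(31468 + 8208\right) \left(-45016 + I{\left(35 \right)}\right) = \left(31468 + 8208\right) \left(-45016 + \sqrt{2} \sqrt{35}\right) = 39676 \left(-45016 + \sqrt{70}\right) = -1786054816 + 39676 \sqrt{70}$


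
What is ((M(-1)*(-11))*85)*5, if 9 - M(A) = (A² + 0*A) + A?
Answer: -42075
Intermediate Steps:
M(A) = 9 - A - A² (M(A) = 9 - ((A² + 0*A) + A) = 9 - ((A² + 0) + A) = 9 - (A² + A) = 9 - (A + A²) = 9 + (-A - A²) = 9 - A - A²)
((M(-1)*(-11))*85)*5 = (((9 - 1*(-1) - 1*(-1)²)*(-11))*85)*5 = (((9 + 1 - 1*1)*(-11))*85)*5 = (((9 + 1 - 1)*(-11))*85)*5 = ((9*(-11))*85)*5 = -99*85*5 = -8415*5 = -42075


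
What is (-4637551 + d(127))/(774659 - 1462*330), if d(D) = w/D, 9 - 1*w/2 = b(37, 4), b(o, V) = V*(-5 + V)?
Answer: -588968951/37109273 ≈ -15.871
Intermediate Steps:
w = 26 (w = 18 - 8*(-5 + 4) = 18 - 8*(-1) = 18 - 2*(-4) = 18 + 8 = 26)
d(D) = 26/D
(-4637551 + d(127))/(774659 - 1462*330) = (-4637551 + 26/127)/(774659 - 1462*330) = (-4637551 + 26*(1/127))/(774659 - 482460) = (-4637551 + 26/127)/292199 = -588968951/127*1/292199 = -588968951/37109273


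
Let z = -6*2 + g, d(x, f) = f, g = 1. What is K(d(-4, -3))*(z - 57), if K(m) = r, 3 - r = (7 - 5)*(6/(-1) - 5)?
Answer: -1700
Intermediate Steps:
r = 25 (r = 3 - (7 - 5)*(6/(-1) - 5) = 3 - 2*(6*(-1) - 5) = 3 - 2*(-6 - 5) = 3 - 2*(-11) = 3 - 1*(-22) = 3 + 22 = 25)
z = -11 (z = -6*2 + 1 = -12 + 1 = -11)
K(m) = 25
K(d(-4, -3))*(z - 57) = 25*(-11 - 57) = 25*(-68) = -1700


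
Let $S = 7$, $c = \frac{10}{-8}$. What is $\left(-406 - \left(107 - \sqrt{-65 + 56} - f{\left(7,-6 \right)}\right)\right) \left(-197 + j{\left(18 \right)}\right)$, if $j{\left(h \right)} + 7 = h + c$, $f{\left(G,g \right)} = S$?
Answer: $\frac{189497}{2} - \frac{2247 i}{4} \approx 94749.0 - 561.75 i$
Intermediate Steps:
$c = - \frac{5}{4}$ ($c = 10 \left(- \frac{1}{8}\right) = - \frac{5}{4} \approx -1.25$)
$f{\left(G,g \right)} = 7$
$j{\left(h \right)} = - \frac{33}{4} + h$ ($j{\left(h \right)} = -7 + \left(h - \frac{5}{4}\right) = -7 + \left(- \frac{5}{4} + h\right) = - \frac{33}{4} + h$)
$\left(-406 - \left(107 - \sqrt{-65 + 56} - f{\left(7,-6 \right)}\right)\right) \left(-197 + j{\left(18 \right)}\right) = \left(-406 - \left(100 - \sqrt{-65 + 56}\right)\right) \left(-197 + \left(- \frac{33}{4} + 18\right)\right) = \left(-406 - \left(100 - 3 i\right)\right) \left(-197 + \frac{39}{4}\right) = \left(-406 - \left(100 - 3 i\right)\right) \left(- \frac{749}{4}\right) = \left(-506 + 3 i\right) \left(- \frac{749}{4}\right) = \frac{189497}{2} - \frac{2247 i}{4}$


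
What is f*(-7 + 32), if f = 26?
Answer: 650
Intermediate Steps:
f*(-7 + 32) = 26*(-7 + 32) = 26*25 = 650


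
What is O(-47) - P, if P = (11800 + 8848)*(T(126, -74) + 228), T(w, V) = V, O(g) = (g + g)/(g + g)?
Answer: -3179791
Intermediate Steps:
O(g) = 1 (O(g) = (2*g)/((2*g)) = (2*g)*(1/(2*g)) = 1)
P = 3179792 (P = (11800 + 8848)*(-74 + 228) = 20648*154 = 3179792)
O(-47) - P = 1 - 1*3179792 = 1 - 3179792 = -3179791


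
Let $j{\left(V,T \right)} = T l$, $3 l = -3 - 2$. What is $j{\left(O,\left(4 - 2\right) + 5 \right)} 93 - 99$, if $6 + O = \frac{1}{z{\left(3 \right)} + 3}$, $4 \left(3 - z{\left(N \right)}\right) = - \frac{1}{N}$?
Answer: $-1184$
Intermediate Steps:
$l = - \frac{5}{3}$ ($l = \frac{-3 - 2}{3} = \frac{1}{3} \left(-5\right) = - \frac{5}{3} \approx -1.6667$)
$z{\left(N \right)} = 3 + \frac{1}{4 N}$ ($z{\left(N \right)} = 3 - \frac{\left(-1\right) \frac{1}{N}}{4} = 3 + \frac{1}{4 N}$)
$O = - \frac{426}{73}$ ($O = -6 + \frac{1}{\left(3 + \frac{1}{4 \cdot 3}\right) + 3} = -6 + \frac{1}{\left(3 + \frac{1}{4} \cdot \frac{1}{3}\right) + 3} = -6 + \frac{1}{\left(3 + \frac{1}{12}\right) + 3} = -6 + \frac{1}{\frac{37}{12} + 3} = -6 + \frac{1}{\frac{73}{12}} = -6 + \frac{12}{73} = - \frac{426}{73} \approx -5.8356$)
$j{\left(V,T \right)} = - \frac{5 T}{3}$ ($j{\left(V,T \right)} = T \left(- \frac{5}{3}\right) = - \frac{5 T}{3}$)
$j{\left(O,\left(4 - 2\right) + 5 \right)} 93 - 99 = - \frac{5 \left(\left(4 - 2\right) + 5\right)}{3} \cdot 93 - 99 = - \frac{5 \left(2 + 5\right)}{3} \cdot 93 - 99 = \left(- \frac{5}{3}\right) 7 \cdot 93 - 99 = \left(- \frac{35}{3}\right) 93 - 99 = -1085 - 99 = -1184$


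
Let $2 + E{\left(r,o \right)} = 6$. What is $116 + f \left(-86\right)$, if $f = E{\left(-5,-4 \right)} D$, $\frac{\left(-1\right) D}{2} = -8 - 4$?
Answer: $-8140$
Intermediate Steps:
$E{\left(r,o \right)} = 4$ ($E{\left(r,o \right)} = -2 + 6 = 4$)
$D = 24$ ($D = - 2 \left(-8 - 4\right) = \left(-2\right) \left(-12\right) = 24$)
$f = 96$ ($f = 4 \cdot 24 = 96$)
$116 + f \left(-86\right) = 116 + 96 \left(-86\right) = 116 - 8256 = -8140$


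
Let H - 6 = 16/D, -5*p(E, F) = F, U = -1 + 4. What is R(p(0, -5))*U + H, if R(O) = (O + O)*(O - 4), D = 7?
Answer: -68/7 ≈ -9.7143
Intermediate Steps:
U = 3
p(E, F) = -F/5
R(O) = 2*O*(-4 + O) (R(O) = (2*O)*(-4 + O) = 2*O*(-4 + O))
H = 58/7 (H = 6 + 16/7 = 58/7 ≈ 8.2857)
R(p(0, -5))*U + H = (2*(-1/5*(-5))*(-4 - 1/5*(-5)))*3 + 58/7 = (2*1*(-4 + 1))*3 + 58/7 = (2*1*(-3))*3 + 58/7 = -6*3 + 58/7 = -18 + 58/7 = -68/7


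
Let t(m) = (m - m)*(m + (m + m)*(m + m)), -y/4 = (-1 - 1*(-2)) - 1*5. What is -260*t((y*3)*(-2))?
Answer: 0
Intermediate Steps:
y = 16 (y = -4*((-1 - 1*(-2)) - 1*5) = -4*((-1 + 2) - 5) = -4*(1 - 5) = -4*(-4) = 16)
t(m) = 0 (t(m) = 0*(m + (2*m)*(2*m)) = 0*(m + 4*m²) = 0)
-260*t((y*3)*(-2)) = -260*0 = 0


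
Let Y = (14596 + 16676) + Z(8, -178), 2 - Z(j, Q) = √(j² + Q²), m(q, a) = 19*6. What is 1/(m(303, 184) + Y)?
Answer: 7847/246293699 + √7937/492587398 ≈ 3.2041e-5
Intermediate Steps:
m(q, a) = 114
Z(j, Q) = 2 - √(Q² + j²) (Z(j, Q) = 2 - √(j² + Q²) = 2 - √(Q² + j²))
Y = 31274 - 2*√7937 (Y = (14596 + 16676) + (2 - √((-178)² + 8²)) = 31272 + (2 - √(31684 + 64)) = 31272 + (2 - √31748) = 31272 + (2 - 2*√7937) = 31274 - 2*√7937 ≈ 31096.)
1/(m(303, 184) + Y) = 1/(114 + (31274 - 2*√7937)) = 1/(31388 - 2*√7937)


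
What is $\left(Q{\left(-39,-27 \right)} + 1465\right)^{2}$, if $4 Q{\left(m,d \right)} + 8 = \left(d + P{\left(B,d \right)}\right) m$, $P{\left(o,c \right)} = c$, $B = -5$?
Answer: $\frac{15832441}{4} \approx 3.9581 \cdot 10^{6}$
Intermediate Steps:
$Q{\left(m,d \right)} = -2 + \frac{d m}{2}$ ($Q{\left(m,d \right)} = -2 + \frac{\left(d + d\right) m}{4} = -2 + \frac{2 d m}{4} = -2 + \frac{d m}{2}$)
$\left(Q{\left(-39,-27 \right)} + 1465\right)^{2} = \left(\left(-2 + \frac{1}{2} \left(-27\right) \left(-39\right)\right) + 1465\right)^{2} = \left(\left(-2 + \frac{1053}{2}\right) + 1465\right)^{2} = \left(\frac{1049}{2} + 1465\right)^{2} = \left(\frac{3979}{2}\right)^{2} = \frac{15832441}{4}$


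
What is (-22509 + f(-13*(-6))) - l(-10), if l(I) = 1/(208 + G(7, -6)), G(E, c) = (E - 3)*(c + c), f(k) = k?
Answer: -3588961/160 ≈ -22431.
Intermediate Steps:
G(E, c) = 2*c*(-3 + E) (G(E, c) = (-3 + E)*(2*c) = 2*c*(-3 + E))
l(I) = 1/160 (l(I) = 1/(208 + 2*(-6)*(-3 + 7)) = 1/(208 + 2*(-6)*4) = 1/(208 - 48) = 1/160)
(-22509 + f(-13*(-6))) - l(-10) = (-22509 - 13*(-6)) - 1*1/160 = (-22509 + 78) - 1/160 = -22431 - 1/160 = -3588961/160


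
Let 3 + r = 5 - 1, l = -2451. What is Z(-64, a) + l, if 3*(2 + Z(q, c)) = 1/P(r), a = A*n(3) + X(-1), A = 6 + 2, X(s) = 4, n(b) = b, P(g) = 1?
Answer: -7358/3 ≈ -2452.7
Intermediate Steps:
r = 1 (r = -3 + (5 - 1) = -3 + 4 = 1)
A = 8
a = 28 (a = 8*3 + 4 = 24 + 4 = 28)
Z(q, c) = -5/3 (Z(q, c) = -2 + (1/3)/1 = -2 + (1/3)*1 = -2 + 1/3 = -5/3)
Z(-64, a) + l = -5/3 - 2451 = -7358/3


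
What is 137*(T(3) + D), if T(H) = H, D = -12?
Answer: -1233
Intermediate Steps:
137*(T(3) + D) = 137*(3 - 12) = 137*(-9) = -1233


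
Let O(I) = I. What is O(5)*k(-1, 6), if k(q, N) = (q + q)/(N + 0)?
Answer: -5/3 ≈ -1.6667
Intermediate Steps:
k(q, N) = 2*q/N (k(q, N) = (2*q)/N = 2*q/N)
O(5)*k(-1, 6) = 5*(2*(-1)/6) = 5*(2*(-1)*(1/6)) = 5*(-1/3) = -5/3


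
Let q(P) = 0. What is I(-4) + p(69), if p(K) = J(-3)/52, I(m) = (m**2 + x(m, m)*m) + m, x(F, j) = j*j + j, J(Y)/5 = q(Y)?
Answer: -36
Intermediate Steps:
J(Y) = 0 (J(Y) = 5*0 = 0)
x(F, j) = j + j**2 (x(F, j) = j**2 + j = j + j**2)
I(m) = m + m**2 + m**2*(1 + m) (I(m) = (m**2 + (m*(1 + m))*m) + m = (m**2 + m**2*(1 + m)) + m = m + m**2 + m**2*(1 + m))
p(K) = 0 (p(K) = 0/52 = 0*(1/52) = 0)
I(-4) + p(69) = -4*(1 - 4 - 4*(1 - 4)) + 0 = -4*(1 - 4 - 4*(-3)) + 0 = -4*(1 - 4 + 12) + 0 = -4*9 + 0 = -36 + 0 = -36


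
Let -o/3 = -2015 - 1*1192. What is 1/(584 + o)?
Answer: 1/10205 ≈ 9.7991e-5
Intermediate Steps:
o = 9621 (o = -3*(-2015 - 1*1192) = -3*(-2015 - 1192) = -3*(-3207) = 9621)
1/(584 + o) = 1/(584 + 9621) = 1/10205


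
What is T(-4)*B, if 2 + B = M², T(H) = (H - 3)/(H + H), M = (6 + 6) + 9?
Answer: 3073/8 ≈ 384.13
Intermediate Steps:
M = 21 (M = 12 + 9 = 21)
T(H) = (-3 + H)/(2*H) (T(H) = (-3 + H)/((2*H)) = (-3 + H)*(1/(2*H)) = (-3 + H)/(2*H))
B = 439 (B = -2 + 21² = -2 + 441 = 439)
T(-4)*B = ((½)*(-3 - 4)/(-4))*439 = ((½)*(-¼)*(-7))*439 = (7/8)*439 = 3073/8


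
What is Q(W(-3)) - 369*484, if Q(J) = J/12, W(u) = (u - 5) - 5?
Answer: -2143165/12 ≈ -1.7860e+5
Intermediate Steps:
W(u) = -10 + u (W(u) = (-5 + u) - 5 = -10 + u)
Q(J) = J/12 (Q(J) = J*(1/12) = J/12)
Q(W(-3)) - 369*484 = (-10 - 3)/12 - 369*484 = (1/12)*(-13) - 178596 = -13/12 - 178596 = -2143165/12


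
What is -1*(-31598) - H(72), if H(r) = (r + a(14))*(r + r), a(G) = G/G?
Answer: 21086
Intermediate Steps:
a(G) = 1
H(r) = 2*r*(1 + r) (H(r) = (r + 1)*(r + r) = (1 + r)*(2*r) = 2*r*(1 + r))
-1*(-31598) - H(72) = -1*(-31598) - 2*72*(1 + 72) = 31598 - 2*72*73 = 31598 - 1*10512 = 31598 - 10512 = 21086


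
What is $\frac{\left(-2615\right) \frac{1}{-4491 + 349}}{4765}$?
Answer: $\frac{523}{3947326} \approx 0.00013249$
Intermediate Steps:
$\frac{\left(-2615\right) \frac{1}{-4491 + 349}}{4765} = - \frac{2615}{-4142} \cdot \frac{1}{4765} = \left(-2615\right) \left(- \frac{1}{4142}\right) \frac{1}{4765} = \frac{2615}{4142} \cdot \frac{1}{4765} = \frac{523}{3947326}$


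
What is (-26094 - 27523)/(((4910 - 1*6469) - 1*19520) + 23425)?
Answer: -53617/2346 ≈ -22.855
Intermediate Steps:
(-26094 - 27523)/(((4910 - 1*6469) - 1*19520) + 23425) = -53617/(((4910 - 6469) - 19520) + 23425) = -53617/((-1559 - 19520) + 23425) = -53617/(-21079 + 23425) = -53617/2346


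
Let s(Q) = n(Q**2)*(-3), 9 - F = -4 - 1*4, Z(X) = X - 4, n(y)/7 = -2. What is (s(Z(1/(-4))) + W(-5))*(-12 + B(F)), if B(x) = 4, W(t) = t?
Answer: -296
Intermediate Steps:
n(y) = -14 (n(y) = 7*(-2) = -14)
Z(X) = -4 + X
F = 17 (F = 9 - (-4 - 1*4) = 9 - (-4 - 4) = 9 - 1*(-8) = 9 + 8 = 17)
s(Q) = 42 (s(Q) = -14*(-3) = 42)
(s(Z(1/(-4))) + W(-5))*(-12 + B(F)) = (42 - 5)*(-12 + 4) = 37*(-8) = -296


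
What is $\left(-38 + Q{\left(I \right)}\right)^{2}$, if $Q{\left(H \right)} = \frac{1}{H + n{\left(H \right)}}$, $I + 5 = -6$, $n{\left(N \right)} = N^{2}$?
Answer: $\frac{17464041}{12100} \approx 1443.3$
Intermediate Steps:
$I = -11$ ($I = -5 - 6 = -11$)
$Q{\left(H \right)} = \frac{1}{H + H^{2}}$
$\left(-38 + Q{\left(I \right)}\right)^{2} = \left(-38 + \frac{1}{\left(-11\right) \left(1 - 11\right)}\right)^{2} = \left(-38 - \frac{1}{11 \left(-10\right)}\right)^{2} = \left(-38 - - \frac{1}{110}\right)^{2} = \left(-38 + \frac{1}{110}\right)^{2} = \left(- \frac{4179}{110}\right)^{2} = \frac{17464041}{12100}$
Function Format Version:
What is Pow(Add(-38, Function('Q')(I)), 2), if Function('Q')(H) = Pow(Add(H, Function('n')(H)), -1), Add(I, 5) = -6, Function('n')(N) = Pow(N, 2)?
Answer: Rational(17464041, 12100) ≈ 1443.3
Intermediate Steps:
I = -11 (I = Add(-5, -6) = -11)
Function('Q')(H) = Pow(Add(H, Pow(H, 2)), -1)
Pow(Add(-38, Function('Q')(I)), 2) = Pow(Add(-38, Mul(Pow(-11, -1), Pow(Add(1, -11), -1))), 2) = Pow(Add(-38, Mul(Rational(-1, 11), Pow(-10, -1))), 2) = Pow(Add(-38, Mul(Rational(-1, 11), Rational(-1, 10))), 2) = Pow(Add(-38, Rational(1, 110)), 2) = Pow(Rational(-4179, 110), 2) = Rational(17464041, 12100)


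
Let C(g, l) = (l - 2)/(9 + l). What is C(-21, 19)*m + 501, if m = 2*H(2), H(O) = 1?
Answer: 7031/14 ≈ 502.21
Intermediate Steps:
C(g, l) = (-2 + l)/(9 + l)
m = 2 (m = 2*1 = 2)
C(-21, 19)*m + 501 = ((-2 + 19)/(9 + 19))*2 + 501 = (17/28)*2 + 501 = 17/14 + 501 = 7031/14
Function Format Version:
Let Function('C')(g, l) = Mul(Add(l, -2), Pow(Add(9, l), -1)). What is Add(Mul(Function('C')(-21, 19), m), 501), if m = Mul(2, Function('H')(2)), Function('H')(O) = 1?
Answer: Rational(7031, 14) ≈ 502.21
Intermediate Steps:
Function('C')(g, l) = Mul(Pow(Add(9, l), -1), Add(-2, l)) (Function('C')(g, l) = Mul(Add(-2, l), Pow(Add(9, l), -1)) = Mul(Pow(Add(9, l), -1), Add(-2, l)))
m = 2 (m = Mul(2, 1) = 2)
Add(Mul(Function('C')(-21, 19), m), 501) = Add(Mul(Mul(Pow(Add(9, 19), -1), Add(-2, 19)), 2), 501) = Add(Mul(Mul(Pow(28, -1), 17), 2), 501) = Add(Mul(Mul(Rational(1, 28), 17), 2), 501) = Add(Mul(Rational(17, 28), 2), 501) = Add(Rational(17, 14), 501) = Rational(7031, 14)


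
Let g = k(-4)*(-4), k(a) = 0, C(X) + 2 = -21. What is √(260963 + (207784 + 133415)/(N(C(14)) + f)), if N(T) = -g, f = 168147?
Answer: 2*√22772753726030/18683 ≈ 510.85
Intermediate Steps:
C(X) = -23 (C(X) = -2 - 21 = -23)
g = 0 (g = 0*(-4) = 0)
N(T) = 0 (N(T) = -1*0 = 0)
√(260963 + (207784 + 133415)/(N(C(14)) + f)) = √(260963 + (207784 + 133415)/(0 + 168147)) = √(260963 + 341199/168147) = √(260963 + 341199*(1/168147)) = √(260963 + 37911/18683) = √(4875609640/18683) = 2*√22772753726030/18683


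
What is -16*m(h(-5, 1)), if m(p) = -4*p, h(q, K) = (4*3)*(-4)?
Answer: -3072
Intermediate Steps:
h(q, K) = -48 (h(q, K) = 12*(-4) = -48)
-16*m(h(-5, 1)) = -(-64)*(-48) = -16*192 = -3072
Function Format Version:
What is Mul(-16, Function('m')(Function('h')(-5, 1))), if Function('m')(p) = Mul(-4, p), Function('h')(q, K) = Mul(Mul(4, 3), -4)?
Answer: -3072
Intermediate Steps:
Function('h')(q, K) = -48 (Function('h')(q, K) = Mul(12, -4) = -48)
Mul(-16, Function('m')(Function('h')(-5, 1))) = Mul(-16, Mul(-4, -48)) = Mul(-16, 192) = -3072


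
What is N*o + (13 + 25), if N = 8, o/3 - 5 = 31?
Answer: 902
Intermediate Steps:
o = 108 (o = 15 + 3*31 = 15 + 93 = 108)
N*o + (13 + 25) = 8*108 + (13 + 25) = 864 + 38 = 902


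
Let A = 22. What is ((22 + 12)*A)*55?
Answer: 41140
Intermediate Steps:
((22 + 12)*A)*55 = ((22 + 12)*22)*55 = (34*22)*55 = 748*55 = 41140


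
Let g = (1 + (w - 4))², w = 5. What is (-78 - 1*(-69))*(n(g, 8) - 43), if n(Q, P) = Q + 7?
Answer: 288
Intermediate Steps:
g = 4 (g = (1 + (5 - 4))² = (1 + 1)² = 2² = 4)
n(Q, P) = 7 + Q
(-78 - 1*(-69))*(n(g, 8) - 43) = (-78 - 1*(-69))*((7 + 4) - 43) = (-78 + 69)*(11 - 43) = -9*(-32) = 288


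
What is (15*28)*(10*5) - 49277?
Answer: -28277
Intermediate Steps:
(15*28)*(10*5) - 49277 = 420*50 - 49277 = 21000 - 49277 = -28277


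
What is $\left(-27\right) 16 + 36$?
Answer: $-396$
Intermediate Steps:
$\left(-27\right) 16 + 36 = -432 + 36 = -396$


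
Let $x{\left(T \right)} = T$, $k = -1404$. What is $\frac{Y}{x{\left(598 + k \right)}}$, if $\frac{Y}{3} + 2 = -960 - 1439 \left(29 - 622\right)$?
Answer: $- \frac{2557095}{806} \approx -3172.6$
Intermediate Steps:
$Y = 2557095$ ($Y = -6 + 3 \left(-960 - 1439 \left(29 - 622\right)\right) = -6 + 3 \left(-960 - -853327\right) = -6 + 3 \left(-960 + 853327\right) = -6 + 3 \cdot 852367 = -6 + 2557101 = 2557095$)
$\frac{Y}{x{\left(598 + k \right)}} = \frac{2557095}{598 - 1404} = \frac{2557095}{-806} = 2557095 \left(- \frac{1}{806}\right) = - \frac{2557095}{806}$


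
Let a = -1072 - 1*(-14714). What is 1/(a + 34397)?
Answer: 1/48039 ≈ 2.0816e-5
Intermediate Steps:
a = 13642 (a = -1072 + 14714 = 13642)
1/(a + 34397) = 1/(13642 + 34397) = 1/48039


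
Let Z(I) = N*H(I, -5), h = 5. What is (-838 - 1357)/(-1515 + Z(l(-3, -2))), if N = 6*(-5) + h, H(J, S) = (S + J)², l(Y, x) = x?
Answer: 439/548 ≈ 0.80110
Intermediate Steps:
H(J, S) = (J + S)²
N = -25 (N = 6*(-5) + 5 = -30 + 5 = -25)
Z(I) = -25*(-5 + I)² (Z(I) = -25*(I - 5)² = -25*(-5 + I)²)
(-838 - 1357)/(-1515 + Z(l(-3, -2))) = (-838 - 1357)/(-1515 - 25*(-5 - 2)²) = -2195/(-1515 - 25*(-7)²) = -2195/(-1515 - 25*49) = -2195/(-1515 - 1225) = -2195/(-2740) = -2195*(-1/2740) = 439/548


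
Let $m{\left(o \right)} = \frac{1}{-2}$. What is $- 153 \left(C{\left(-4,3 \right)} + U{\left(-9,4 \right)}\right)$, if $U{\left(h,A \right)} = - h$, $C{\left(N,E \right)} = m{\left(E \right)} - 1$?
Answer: $- \frac{2295}{2} \approx -1147.5$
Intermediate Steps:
$m{\left(o \right)} = - \frac{1}{2}$
$C{\left(N,E \right)} = - \frac{3}{2}$ ($C{\left(N,E \right)} = - \frac{1}{2} - 1 = - \frac{3}{2}$)
$- 153 \left(C{\left(-4,3 \right)} + U{\left(-9,4 \right)}\right) = - 153 \left(- \frac{3}{2} - -9\right) = - 153 \left(- \frac{3}{2} + 9\right) = \left(-153\right) \frac{15}{2} = - \frac{2295}{2}$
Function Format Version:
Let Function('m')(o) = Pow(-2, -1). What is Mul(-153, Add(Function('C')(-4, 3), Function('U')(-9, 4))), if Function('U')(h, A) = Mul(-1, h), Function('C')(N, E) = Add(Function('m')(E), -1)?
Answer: Rational(-2295, 2) ≈ -1147.5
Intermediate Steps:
Function('m')(o) = Rational(-1, 2)
Function('C')(N, E) = Rational(-3, 2) (Function('C')(N, E) = Add(Rational(-1, 2), -1) = Rational(-3, 2))
Mul(-153, Add(Function('C')(-4, 3), Function('U')(-9, 4))) = Mul(-153, Add(Rational(-3, 2), Mul(-1, -9))) = Mul(-153, Add(Rational(-3, 2), 9)) = Mul(-153, Rational(15, 2)) = Rational(-2295, 2)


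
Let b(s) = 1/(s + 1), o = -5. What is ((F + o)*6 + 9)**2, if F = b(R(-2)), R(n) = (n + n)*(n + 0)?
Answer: 3721/9 ≈ 413.44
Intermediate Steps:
R(n) = 2*n**2 (R(n) = (2*n)*n = 2*n**2)
b(s) = 1/(1 + s)
F = 1/9 (F = 1/(1 + 2*(-2)**2) = 1/(1 + 2*4) = 1/(1 + 8) = 1/9 ≈ 0.11111)
((F + o)*6 + 9)**2 = ((1/9 - 5)*6 + 9)**2 = (-44/9*6 + 9)**2 = (-88/3 + 9)**2 = (-61/3)**2 = 3721/9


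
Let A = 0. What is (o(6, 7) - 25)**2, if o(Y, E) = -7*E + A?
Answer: 5476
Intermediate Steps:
o(Y, E) = -7*E (o(Y, E) = -7*E + 0 = -7*E)
(o(6, 7) - 25)**2 = (-7*7 - 25)**2 = (-49 - 25)**2 = (-74)**2 = 5476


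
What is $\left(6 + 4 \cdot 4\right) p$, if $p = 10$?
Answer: $220$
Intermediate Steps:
$\left(6 + 4 \cdot 4\right) p = \left(6 + 4 \cdot 4\right) 10 = \left(6 + 16\right) 10 = 22 \cdot 10 = 220$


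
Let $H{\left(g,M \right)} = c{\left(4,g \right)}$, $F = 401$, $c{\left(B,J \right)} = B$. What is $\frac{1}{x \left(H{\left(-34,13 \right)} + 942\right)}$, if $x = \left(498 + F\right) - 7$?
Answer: $\frac{1}{843832} \approx 1.1851 \cdot 10^{-6}$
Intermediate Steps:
$x = 892$ ($x = \left(498 + 401\right) - 7 = 899 - 7 = 892$)
$H{\left(g,M \right)} = 4$
$\frac{1}{x \left(H{\left(-34,13 \right)} + 942\right)} = \frac{1}{892 \left(4 + 942\right)} = \frac{1}{892 \cdot 946} = \frac{1}{843832}$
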